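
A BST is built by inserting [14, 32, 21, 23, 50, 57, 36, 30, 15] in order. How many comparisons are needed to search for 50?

Search path for 50: 14 -> 32 -> 50
Found: True
Comparisons: 3


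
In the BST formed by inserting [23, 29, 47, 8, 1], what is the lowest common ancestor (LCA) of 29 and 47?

Tree insertion order: [23, 29, 47, 8, 1]
Tree (level-order array): [23, 8, 29, 1, None, None, 47]
In a BST, the LCA of p=29, q=47 is the first node v on the
root-to-leaf path with p <= v <= q (go left if both < v, right if both > v).
Walk from root:
  at 23: both 29 and 47 > 23, go right
  at 29: 29 <= 29 <= 47, this is the LCA
LCA = 29


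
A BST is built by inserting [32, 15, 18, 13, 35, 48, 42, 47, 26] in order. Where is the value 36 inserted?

Starting tree (level order): [32, 15, 35, 13, 18, None, 48, None, None, None, 26, 42, None, None, None, None, 47]
Insertion path: 32 -> 35 -> 48 -> 42
Result: insert 36 as left child of 42
Final tree (level order): [32, 15, 35, 13, 18, None, 48, None, None, None, 26, 42, None, None, None, 36, 47]


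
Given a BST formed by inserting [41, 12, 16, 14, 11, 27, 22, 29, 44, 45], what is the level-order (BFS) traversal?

Tree insertion order: [41, 12, 16, 14, 11, 27, 22, 29, 44, 45]
Tree (level-order array): [41, 12, 44, 11, 16, None, 45, None, None, 14, 27, None, None, None, None, 22, 29]
BFS from the root, enqueuing left then right child of each popped node:
  queue [41] -> pop 41, enqueue [12, 44], visited so far: [41]
  queue [12, 44] -> pop 12, enqueue [11, 16], visited so far: [41, 12]
  queue [44, 11, 16] -> pop 44, enqueue [45], visited so far: [41, 12, 44]
  queue [11, 16, 45] -> pop 11, enqueue [none], visited so far: [41, 12, 44, 11]
  queue [16, 45] -> pop 16, enqueue [14, 27], visited so far: [41, 12, 44, 11, 16]
  queue [45, 14, 27] -> pop 45, enqueue [none], visited so far: [41, 12, 44, 11, 16, 45]
  queue [14, 27] -> pop 14, enqueue [none], visited so far: [41, 12, 44, 11, 16, 45, 14]
  queue [27] -> pop 27, enqueue [22, 29], visited so far: [41, 12, 44, 11, 16, 45, 14, 27]
  queue [22, 29] -> pop 22, enqueue [none], visited so far: [41, 12, 44, 11, 16, 45, 14, 27, 22]
  queue [29] -> pop 29, enqueue [none], visited so far: [41, 12, 44, 11, 16, 45, 14, 27, 22, 29]
Result: [41, 12, 44, 11, 16, 45, 14, 27, 22, 29]


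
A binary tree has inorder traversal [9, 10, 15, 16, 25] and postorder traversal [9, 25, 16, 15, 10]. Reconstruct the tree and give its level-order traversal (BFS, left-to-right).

Inorder:   [9, 10, 15, 16, 25]
Postorder: [9, 25, 16, 15, 10]
Algorithm: postorder visits root last, so walk postorder right-to-left;
each value is the root of the current inorder slice — split it at that
value, recurse on the right subtree first, then the left.
Recursive splits:
  root=10; inorder splits into left=[9], right=[15, 16, 25]
  root=15; inorder splits into left=[], right=[16, 25]
  root=16; inorder splits into left=[], right=[25]
  root=25; inorder splits into left=[], right=[]
  root=9; inorder splits into left=[], right=[]
Reconstructed level-order: [10, 9, 15, 16, 25]


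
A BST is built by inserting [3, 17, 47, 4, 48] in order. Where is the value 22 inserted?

Starting tree (level order): [3, None, 17, 4, 47, None, None, None, 48]
Insertion path: 3 -> 17 -> 47
Result: insert 22 as left child of 47
Final tree (level order): [3, None, 17, 4, 47, None, None, 22, 48]


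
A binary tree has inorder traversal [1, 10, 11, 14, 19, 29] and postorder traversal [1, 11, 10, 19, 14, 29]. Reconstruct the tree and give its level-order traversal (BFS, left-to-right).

Inorder:   [1, 10, 11, 14, 19, 29]
Postorder: [1, 11, 10, 19, 14, 29]
Algorithm: postorder visits root last, so walk postorder right-to-left;
each value is the root of the current inorder slice — split it at that
value, recurse on the right subtree first, then the left.
Recursive splits:
  root=29; inorder splits into left=[1, 10, 11, 14, 19], right=[]
  root=14; inorder splits into left=[1, 10, 11], right=[19]
  root=19; inorder splits into left=[], right=[]
  root=10; inorder splits into left=[1], right=[11]
  root=11; inorder splits into left=[], right=[]
  root=1; inorder splits into left=[], right=[]
Reconstructed level-order: [29, 14, 10, 19, 1, 11]


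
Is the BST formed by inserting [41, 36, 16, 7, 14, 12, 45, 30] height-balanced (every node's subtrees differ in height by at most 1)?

Tree (level-order array): [41, 36, 45, 16, None, None, None, 7, 30, None, 14, None, None, 12]
Definition: a tree is height-balanced if, at every node, |h(left) - h(right)| <= 1 (empty subtree has height -1).
Bottom-up per-node check:
  node 12: h_left=-1, h_right=-1, diff=0 [OK], height=0
  node 14: h_left=0, h_right=-1, diff=1 [OK], height=1
  node 7: h_left=-1, h_right=1, diff=2 [FAIL (|-1-1|=2 > 1)], height=2
  node 30: h_left=-1, h_right=-1, diff=0 [OK], height=0
  node 16: h_left=2, h_right=0, diff=2 [FAIL (|2-0|=2 > 1)], height=3
  node 36: h_left=3, h_right=-1, diff=4 [FAIL (|3--1|=4 > 1)], height=4
  node 45: h_left=-1, h_right=-1, diff=0 [OK], height=0
  node 41: h_left=4, h_right=0, diff=4 [FAIL (|4-0|=4 > 1)], height=5
Node 7 violates the condition: |-1 - 1| = 2 > 1.
Result: Not balanced


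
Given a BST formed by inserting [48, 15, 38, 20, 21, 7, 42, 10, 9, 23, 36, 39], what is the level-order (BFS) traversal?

Tree insertion order: [48, 15, 38, 20, 21, 7, 42, 10, 9, 23, 36, 39]
Tree (level-order array): [48, 15, None, 7, 38, None, 10, 20, 42, 9, None, None, 21, 39, None, None, None, None, 23, None, None, None, 36]
BFS from the root, enqueuing left then right child of each popped node:
  queue [48] -> pop 48, enqueue [15], visited so far: [48]
  queue [15] -> pop 15, enqueue [7, 38], visited so far: [48, 15]
  queue [7, 38] -> pop 7, enqueue [10], visited so far: [48, 15, 7]
  queue [38, 10] -> pop 38, enqueue [20, 42], visited so far: [48, 15, 7, 38]
  queue [10, 20, 42] -> pop 10, enqueue [9], visited so far: [48, 15, 7, 38, 10]
  queue [20, 42, 9] -> pop 20, enqueue [21], visited so far: [48, 15, 7, 38, 10, 20]
  queue [42, 9, 21] -> pop 42, enqueue [39], visited so far: [48, 15, 7, 38, 10, 20, 42]
  queue [9, 21, 39] -> pop 9, enqueue [none], visited so far: [48, 15, 7, 38, 10, 20, 42, 9]
  queue [21, 39] -> pop 21, enqueue [23], visited so far: [48, 15, 7, 38, 10, 20, 42, 9, 21]
  queue [39, 23] -> pop 39, enqueue [none], visited so far: [48, 15, 7, 38, 10, 20, 42, 9, 21, 39]
  queue [23] -> pop 23, enqueue [36], visited so far: [48, 15, 7, 38, 10, 20, 42, 9, 21, 39, 23]
  queue [36] -> pop 36, enqueue [none], visited so far: [48, 15, 7, 38, 10, 20, 42, 9, 21, 39, 23, 36]
Result: [48, 15, 7, 38, 10, 20, 42, 9, 21, 39, 23, 36]


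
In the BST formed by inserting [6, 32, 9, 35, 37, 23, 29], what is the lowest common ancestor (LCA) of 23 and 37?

Tree insertion order: [6, 32, 9, 35, 37, 23, 29]
Tree (level-order array): [6, None, 32, 9, 35, None, 23, None, 37, None, 29]
In a BST, the LCA of p=23, q=37 is the first node v on the
root-to-leaf path with p <= v <= q (go left if both < v, right if both > v).
Walk from root:
  at 6: both 23 and 37 > 6, go right
  at 32: 23 <= 32 <= 37, this is the LCA
LCA = 32


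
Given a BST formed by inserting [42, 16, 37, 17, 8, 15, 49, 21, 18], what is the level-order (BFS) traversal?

Tree insertion order: [42, 16, 37, 17, 8, 15, 49, 21, 18]
Tree (level-order array): [42, 16, 49, 8, 37, None, None, None, 15, 17, None, None, None, None, 21, 18]
BFS from the root, enqueuing left then right child of each popped node:
  queue [42] -> pop 42, enqueue [16, 49], visited so far: [42]
  queue [16, 49] -> pop 16, enqueue [8, 37], visited so far: [42, 16]
  queue [49, 8, 37] -> pop 49, enqueue [none], visited so far: [42, 16, 49]
  queue [8, 37] -> pop 8, enqueue [15], visited so far: [42, 16, 49, 8]
  queue [37, 15] -> pop 37, enqueue [17], visited so far: [42, 16, 49, 8, 37]
  queue [15, 17] -> pop 15, enqueue [none], visited so far: [42, 16, 49, 8, 37, 15]
  queue [17] -> pop 17, enqueue [21], visited so far: [42, 16, 49, 8, 37, 15, 17]
  queue [21] -> pop 21, enqueue [18], visited so far: [42, 16, 49, 8, 37, 15, 17, 21]
  queue [18] -> pop 18, enqueue [none], visited so far: [42, 16, 49, 8, 37, 15, 17, 21, 18]
Result: [42, 16, 49, 8, 37, 15, 17, 21, 18]


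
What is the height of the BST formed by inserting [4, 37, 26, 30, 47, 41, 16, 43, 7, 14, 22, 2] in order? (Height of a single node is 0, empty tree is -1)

Insertion order: [4, 37, 26, 30, 47, 41, 16, 43, 7, 14, 22, 2]
Tree (level-order array): [4, 2, 37, None, None, 26, 47, 16, 30, 41, None, 7, 22, None, None, None, 43, None, 14]
Compute height bottom-up (empty subtree = -1):
  height(2) = 1 + max(-1, -1) = 0
  height(14) = 1 + max(-1, -1) = 0
  height(7) = 1 + max(-1, 0) = 1
  height(22) = 1 + max(-1, -1) = 0
  height(16) = 1 + max(1, 0) = 2
  height(30) = 1 + max(-1, -1) = 0
  height(26) = 1 + max(2, 0) = 3
  height(43) = 1 + max(-1, -1) = 0
  height(41) = 1 + max(-1, 0) = 1
  height(47) = 1 + max(1, -1) = 2
  height(37) = 1 + max(3, 2) = 4
  height(4) = 1 + max(0, 4) = 5
Height = 5


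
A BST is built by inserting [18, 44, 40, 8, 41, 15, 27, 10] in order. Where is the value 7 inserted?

Starting tree (level order): [18, 8, 44, None, 15, 40, None, 10, None, 27, 41]
Insertion path: 18 -> 8
Result: insert 7 as left child of 8
Final tree (level order): [18, 8, 44, 7, 15, 40, None, None, None, 10, None, 27, 41]


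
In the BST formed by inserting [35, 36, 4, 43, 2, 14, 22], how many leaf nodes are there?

Tree built from: [35, 36, 4, 43, 2, 14, 22]
Tree (level-order array): [35, 4, 36, 2, 14, None, 43, None, None, None, 22]
Rule: A leaf has 0 children.
Per-node child counts:
  node 35: 2 child(ren)
  node 4: 2 child(ren)
  node 2: 0 child(ren)
  node 14: 1 child(ren)
  node 22: 0 child(ren)
  node 36: 1 child(ren)
  node 43: 0 child(ren)
Matching nodes: [2, 22, 43]
Count of leaf nodes: 3


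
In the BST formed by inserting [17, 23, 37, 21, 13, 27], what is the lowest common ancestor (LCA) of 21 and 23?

Tree insertion order: [17, 23, 37, 21, 13, 27]
Tree (level-order array): [17, 13, 23, None, None, 21, 37, None, None, 27]
In a BST, the LCA of p=21, q=23 is the first node v on the
root-to-leaf path with p <= v <= q (go left if both < v, right if both > v).
Walk from root:
  at 17: both 21 and 23 > 17, go right
  at 23: 21 <= 23 <= 23, this is the LCA
LCA = 23


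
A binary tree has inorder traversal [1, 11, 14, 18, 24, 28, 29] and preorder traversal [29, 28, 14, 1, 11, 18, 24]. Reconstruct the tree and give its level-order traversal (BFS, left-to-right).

Inorder:  [1, 11, 14, 18, 24, 28, 29]
Preorder: [29, 28, 14, 1, 11, 18, 24]
Algorithm: preorder visits root first, so consume preorder in order;
for each root, split the current inorder slice at that value into
left-subtree inorder and right-subtree inorder, then recurse.
Recursive splits:
  root=29; inorder splits into left=[1, 11, 14, 18, 24, 28], right=[]
  root=28; inorder splits into left=[1, 11, 14, 18, 24], right=[]
  root=14; inorder splits into left=[1, 11], right=[18, 24]
  root=1; inorder splits into left=[], right=[11]
  root=11; inorder splits into left=[], right=[]
  root=18; inorder splits into left=[], right=[24]
  root=24; inorder splits into left=[], right=[]
Reconstructed level-order: [29, 28, 14, 1, 18, 11, 24]


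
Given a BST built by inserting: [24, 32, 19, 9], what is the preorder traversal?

Tree insertion order: [24, 32, 19, 9]
Tree (level-order array): [24, 19, 32, 9]
Preorder traversal: [24, 19, 9, 32]


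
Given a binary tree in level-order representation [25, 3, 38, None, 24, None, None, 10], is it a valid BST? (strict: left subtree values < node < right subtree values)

Level-order array: [25, 3, 38, None, 24, None, None, 10]
Validate using subtree bounds (lo, hi): at each node, require lo < value < hi,
then recurse left with hi=value and right with lo=value.
Preorder trace (stopping at first violation):
  at node 25 with bounds (-inf, +inf): OK
  at node 3 with bounds (-inf, 25): OK
  at node 24 with bounds (3, 25): OK
  at node 10 with bounds (3, 24): OK
  at node 38 with bounds (25, +inf): OK
No violation found at any node.
Result: Valid BST


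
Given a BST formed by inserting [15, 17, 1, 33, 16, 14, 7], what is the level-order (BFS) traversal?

Tree insertion order: [15, 17, 1, 33, 16, 14, 7]
Tree (level-order array): [15, 1, 17, None, 14, 16, 33, 7]
BFS from the root, enqueuing left then right child of each popped node:
  queue [15] -> pop 15, enqueue [1, 17], visited so far: [15]
  queue [1, 17] -> pop 1, enqueue [14], visited so far: [15, 1]
  queue [17, 14] -> pop 17, enqueue [16, 33], visited so far: [15, 1, 17]
  queue [14, 16, 33] -> pop 14, enqueue [7], visited so far: [15, 1, 17, 14]
  queue [16, 33, 7] -> pop 16, enqueue [none], visited so far: [15, 1, 17, 14, 16]
  queue [33, 7] -> pop 33, enqueue [none], visited so far: [15, 1, 17, 14, 16, 33]
  queue [7] -> pop 7, enqueue [none], visited so far: [15, 1, 17, 14, 16, 33, 7]
Result: [15, 1, 17, 14, 16, 33, 7]


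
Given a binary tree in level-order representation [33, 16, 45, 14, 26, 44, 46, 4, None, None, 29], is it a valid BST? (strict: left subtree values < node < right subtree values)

Level-order array: [33, 16, 45, 14, 26, 44, 46, 4, None, None, 29]
Validate using subtree bounds (lo, hi): at each node, require lo < value < hi,
then recurse left with hi=value and right with lo=value.
Preorder trace (stopping at first violation):
  at node 33 with bounds (-inf, +inf): OK
  at node 16 with bounds (-inf, 33): OK
  at node 14 with bounds (-inf, 16): OK
  at node 4 with bounds (-inf, 14): OK
  at node 26 with bounds (16, 33): OK
  at node 29 with bounds (26, 33): OK
  at node 45 with bounds (33, +inf): OK
  at node 44 with bounds (33, 45): OK
  at node 46 with bounds (45, +inf): OK
No violation found at any node.
Result: Valid BST


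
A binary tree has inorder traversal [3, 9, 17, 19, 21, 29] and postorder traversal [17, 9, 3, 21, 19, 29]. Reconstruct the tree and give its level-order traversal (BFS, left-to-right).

Inorder:   [3, 9, 17, 19, 21, 29]
Postorder: [17, 9, 3, 21, 19, 29]
Algorithm: postorder visits root last, so walk postorder right-to-left;
each value is the root of the current inorder slice — split it at that
value, recurse on the right subtree first, then the left.
Recursive splits:
  root=29; inorder splits into left=[3, 9, 17, 19, 21], right=[]
  root=19; inorder splits into left=[3, 9, 17], right=[21]
  root=21; inorder splits into left=[], right=[]
  root=3; inorder splits into left=[], right=[9, 17]
  root=9; inorder splits into left=[], right=[17]
  root=17; inorder splits into left=[], right=[]
Reconstructed level-order: [29, 19, 3, 21, 9, 17]


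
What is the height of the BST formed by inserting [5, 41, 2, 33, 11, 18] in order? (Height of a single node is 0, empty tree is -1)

Insertion order: [5, 41, 2, 33, 11, 18]
Tree (level-order array): [5, 2, 41, None, None, 33, None, 11, None, None, 18]
Compute height bottom-up (empty subtree = -1):
  height(2) = 1 + max(-1, -1) = 0
  height(18) = 1 + max(-1, -1) = 0
  height(11) = 1 + max(-1, 0) = 1
  height(33) = 1 + max(1, -1) = 2
  height(41) = 1 + max(2, -1) = 3
  height(5) = 1 + max(0, 3) = 4
Height = 4


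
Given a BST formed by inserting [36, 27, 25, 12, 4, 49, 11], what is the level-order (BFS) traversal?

Tree insertion order: [36, 27, 25, 12, 4, 49, 11]
Tree (level-order array): [36, 27, 49, 25, None, None, None, 12, None, 4, None, None, 11]
BFS from the root, enqueuing left then right child of each popped node:
  queue [36] -> pop 36, enqueue [27, 49], visited so far: [36]
  queue [27, 49] -> pop 27, enqueue [25], visited so far: [36, 27]
  queue [49, 25] -> pop 49, enqueue [none], visited so far: [36, 27, 49]
  queue [25] -> pop 25, enqueue [12], visited so far: [36, 27, 49, 25]
  queue [12] -> pop 12, enqueue [4], visited so far: [36, 27, 49, 25, 12]
  queue [4] -> pop 4, enqueue [11], visited so far: [36, 27, 49, 25, 12, 4]
  queue [11] -> pop 11, enqueue [none], visited so far: [36, 27, 49, 25, 12, 4, 11]
Result: [36, 27, 49, 25, 12, 4, 11]


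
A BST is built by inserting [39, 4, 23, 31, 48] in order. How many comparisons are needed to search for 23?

Search path for 23: 39 -> 4 -> 23
Found: True
Comparisons: 3


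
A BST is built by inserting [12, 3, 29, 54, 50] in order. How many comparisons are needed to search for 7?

Search path for 7: 12 -> 3
Found: False
Comparisons: 2


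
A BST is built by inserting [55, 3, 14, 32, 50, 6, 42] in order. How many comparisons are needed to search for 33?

Search path for 33: 55 -> 3 -> 14 -> 32 -> 50 -> 42
Found: False
Comparisons: 6


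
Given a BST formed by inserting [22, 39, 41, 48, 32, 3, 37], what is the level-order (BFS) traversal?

Tree insertion order: [22, 39, 41, 48, 32, 3, 37]
Tree (level-order array): [22, 3, 39, None, None, 32, 41, None, 37, None, 48]
BFS from the root, enqueuing left then right child of each popped node:
  queue [22] -> pop 22, enqueue [3, 39], visited so far: [22]
  queue [3, 39] -> pop 3, enqueue [none], visited so far: [22, 3]
  queue [39] -> pop 39, enqueue [32, 41], visited so far: [22, 3, 39]
  queue [32, 41] -> pop 32, enqueue [37], visited so far: [22, 3, 39, 32]
  queue [41, 37] -> pop 41, enqueue [48], visited so far: [22, 3, 39, 32, 41]
  queue [37, 48] -> pop 37, enqueue [none], visited so far: [22, 3, 39, 32, 41, 37]
  queue [48] -> pop 48, enqueue [none], visited so far: [22, 3, 39, 32, 41, 37, 48]
Result: [22, 3, 39, 32, 41, 37, 48]


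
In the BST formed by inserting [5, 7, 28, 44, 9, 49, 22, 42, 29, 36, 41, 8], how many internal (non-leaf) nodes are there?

Tree built from: [5, 7, 28, 44, 9, 49, 22, 42, 29, 36, 41, 8]
Tree (level-order array): [5, None, 7, None, 28, 9, 44, 8, 22, 42, 49, None, None, None, None, 29, None, None, None, None, 36, None, 41]
Rule: An internal node has at least one child.
Per-node child counts:
  node 5: 1 child(ren)
  node 7: 1 child(ren)
  node 28: 2 child(ren)
  node 9: 2 child(ren)
  node 8: 0 child(ren)
  node 22: 0 child(ren)
  node 44: 2 child(ren)
  node 42: 1 child(ren)
  node 29: 1 child(ren)
  node 36: 1 child(ren)
  node 41: 0 child(ren)
  node 49: 0 child(ren)
Matching nodes: [5, 7, 28, 9, 44, 42, 29, 36]
Count of internal (non-leaf) nodes: 8


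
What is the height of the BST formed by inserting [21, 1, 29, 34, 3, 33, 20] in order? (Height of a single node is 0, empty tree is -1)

Insertion order: [21, 1, 29, 34, 3, 33, 20]
Tree (level-order array): [21, 1, 29, None, 3, None, 34, None, 20, 33]
Compute height bottom-up (empty subtree = -1):
  height(20) = 1 + max(-1, -1) = 0
  height(3) = 1 + max(-1, 0) = 1
  height(1) = 1 + max(-1, 1) = 2
  height(33) = 1 + max(-1, -1) = 0
  height(34) = 1 + max(0, -1) = 1
  height(29) = 1 + max(-1, 1) = 2
  height(21) = 1 + max(2, 2) = 3
Height = 3


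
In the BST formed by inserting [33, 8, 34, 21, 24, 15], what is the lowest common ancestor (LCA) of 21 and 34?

Tree insertion order: [33, 8, 34, 21, 24, 15]
Tree (level-order array): [33, 8, 34, None, 21, None, None, 15, 24]
In a BST, the LCA of p=21, q=34 is the first node v on the
root-to-leaf path with p <= v <= q (go left if both < v, right if both > v).
Walk from root:
  at 33: 21 <= 33 <= 34, this is the LCA
LCA = 33


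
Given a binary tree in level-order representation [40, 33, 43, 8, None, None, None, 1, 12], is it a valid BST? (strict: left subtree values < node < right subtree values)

Level-order array: [40, 33, 43, 8, None, None, None, 1, 12]
Validate using subtree bounds (lo, hi): at each node, require lo < value < hi,
then recurse left with hi=value and right with lo=value.
Preorder trace (stopping at first violation):
  at node 40 with bounds (-inf, +inf): OK
  at node 33 with bounds (-inf, 40): OK
  at node 8 with bounds (-inf, 33): OK
  at node 1 with bounds (-inf, 8): OK
  at node 12 with bounds (8, 33): OK
  at node 43 with bounds (40, +inf): OK
No violation found at any node.
Result: Valid BST


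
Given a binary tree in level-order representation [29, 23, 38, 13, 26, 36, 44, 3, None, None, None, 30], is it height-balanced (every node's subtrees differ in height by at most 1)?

Tree (level-order array): [29, 23, 38, 13, 26, 36, 44, 3, None, None, None, 30]
Definition: a tree is height-balanced if, at every node, |h(left) - h(right)| <= 1 (empty subtree has height -1).
Bottom-up per-node check:
  node 3: h_left=-1, h_right=-1, diff=0 [OK], height=0
  node 13: h_left=0, h_right=-1, diff=1 [OK], height=1
  node 26: h_left=-1, h_right=-1, diff=0 [OK], height=0
  node 23: h_left=1, h_right=0, diff=1 [OK], height=2
  node 30: h_left=-1, h_right=-1, diff=0 [OK], height=0
  node 36: h_left=0, h_right=-1, diff=1 [OK], height=1
  node 44: h_left=-1, h_right=-1, diff=0 [OK], height=0
  node 38: h_left=1, h_right=0, diff=1 [OK], height=2
  node 29: h_left=2, h_right=2, diff=0 [OK], height=3
All nodes satisfy the balance condition.
Result: Balanced


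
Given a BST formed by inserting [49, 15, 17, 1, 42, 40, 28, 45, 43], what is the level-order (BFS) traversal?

Tree insertion order: [49, 15, 17, 1, 42, 40, 28, 45, 43]
Tree (level-order array): [49, 15, None, 1, 17, None, None, None, 42, 40, 45, 28, None, 43]
BFS from the root, enqueuing left then right child of each popped node:
  queue [49] -> pop 49, enqueue [15], visited so far: [49]
  queue [15] -> pop 15, enqueue [1, 17], visited so far: [49, 15]
  queue [1, 17] -> pop 1, enqueue [none], visited so far: [49, 15, 1]
  queue [17] -> pop 17, enqueue [42], visited so far: [49, 15, 1, 17]
  queue [42] -> pop 42, enqueue [40, 45], visited so far: [49, 15, 1, 17, 42]
  queue [40, 45] -> pop 40, enqueue [28], visited so far: [49, 15, 1, 17, 42, 40]
  queue [45, 28] -> pop 45, enqueue [43], visited so far: [49, 15, 1, 17, 42, 40, 45]
  queue [28, 43] -> pop 28, enqueue [none], visited so far: [49, 15, 1, 17, 42, 40, 45, 28]
  queue [43] -> pop 43, enqueue [none], visited so far: [49, 15, 1, 17, 42, 40, 45, 28, 43]
Result: [49, 15, 1, 17, 42, 40, 45, 28, 43]


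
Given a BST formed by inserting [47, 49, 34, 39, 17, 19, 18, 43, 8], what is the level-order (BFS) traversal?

Tree insertion order: [47, 49, 34, 39, 17, 19, 18, 43, 8]
Tree (level-order array): [47, 34, 49, 17, 39, None, None, 8, 19, None, 43, None, None, 18]
BFS from the root, enqueuing left then right child of each popped node:
  queue [47] -> pop 47, enqueue [34, 49], visited so far: [47]
  queue [34, 49] -> pop 34, enqueue [17, 39], visited so far: [47, 34]
  queue [49, 17, 39] -> pop 49, enqueue [none], visited so far: [47, 34, 49]
  queue [17, 39] -> pop 17, enqueue [8, 19], visited so far: [47, 34, 49, 17]
  queue [39, 8, 19] -> pop 39, enqueue [43], visited so far: [47, 34, 49, 17, 39]
  queue [8, 19, 43] -> pop 8, enqueue [none], visited so far: [47, 34, 49, 17, 39, 8]
  queue [19, 43] -> pop 19, enqueue [18], visited so far: [47, 34, 49, 17, 39, 8, 19]
  queue [43, 18] -> pop 43, enqueue [none], visited so far: [47, 34, 49, 17, 39, 8, 19, 43]
  queue [18] -> pop 18, enqueue [none], visited so far: [47, 34, 49, 17, 39, 8, 19, 43, 18]
Result: [47, 34, 49, 17, 39, 8, 19, 43, 18]


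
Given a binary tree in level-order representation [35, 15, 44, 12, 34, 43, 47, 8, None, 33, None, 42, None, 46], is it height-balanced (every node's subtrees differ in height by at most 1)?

Tree (level-order array): [35, 15, 44, 12, 34, 43, 47, 8, None, 33, None, 42, None, 46]
Definition: a tree is height-balanced if, at every node, |h(left) - h(right)| <= 1 (empty subtree has height -1).
Bottom-up per-node check:
  node 8: h_left=-1, h_right=-1, diff=0 [OK], height=0
  node 12: h_left=0, h_right=-1, diff=1 [OK], height=1
  node 33: h_left=-1, h_right=-1, diff=0 [OK], height=0
  node 34: h_left=0, h_right=-1, diff=1 [OK], height=1
  node 15: h_left=1, h_right=1, diff=0 [OK], height=2
  node 42: h_left=-1, h_right=-1, diff=0 [OK], height=0
  node 43: h_left=0, h_right=-1, diff=1 [OK], height=1
  node 46: h_left=-1, h_right=-1, diff=0 [OK], height=0
  node 47: h_left=0, h_right=-1, diff=1 [OK], height=1
  node 44: h_left=1, h_right=1, diff=0 [OK], height=2
  node 35: h_left=2, h_right=2, diff=0 [OK], height=3
All nodes satisfy the balance condition.
Result: Balanced


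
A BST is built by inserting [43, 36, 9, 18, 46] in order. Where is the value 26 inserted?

Starting tree (level order): [43, 36, 46, 9, None, None, None, None, 18]
Insertion path: 43 -> 36 -> 9 -> 18
Result: insert 26 as right child of 18
Final tree (level order): [43, 36, 46, 9, None, None, None, None, 18, None, 26]


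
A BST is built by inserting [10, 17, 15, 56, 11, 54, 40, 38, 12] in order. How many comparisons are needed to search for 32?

Search path for 32: 10 -> 17 -> 56 -> 54 -> 40 -> 38
Found: False
Comparisons: 6


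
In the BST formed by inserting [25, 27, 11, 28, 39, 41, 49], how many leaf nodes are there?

Tree built from: [25, 27, 11, 28, 39, 41, 49]
Tree (level-order array): [25, 11, 27, None, None, None, 28, None, 39, None, 41, None, 49]
Rule: A leaf has 0 children.
Per-node child counts:
  node 25: 2 child(ren)
  node 11: 0 child(ren)
  node 27: 1 child(ren)
  node 28: 1 child(ren)
  node 39: 1 child(ren)
  node 41: 1 child(ren)
  node 49: 0 child(ren)
Matching nodes: [11, 49]
Count of leaf nodes: 2


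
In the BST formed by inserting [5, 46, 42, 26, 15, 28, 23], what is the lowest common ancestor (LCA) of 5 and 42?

Tree insertion order: [5, 46, 42, 26, 15, 28, 23]
Tree (level-order array): [5, None, 46, 42, None, 26, None, 15, 28, None, 23]
In a BST, the LCA of p=5, q=42 is the first node v on the
root-to-leaf path with p <= v <= q (go left if both < v, right if both > v).
Walk from root:
  at 5: 5 <= 5 <= 42, this is the LCA
LCA = 5


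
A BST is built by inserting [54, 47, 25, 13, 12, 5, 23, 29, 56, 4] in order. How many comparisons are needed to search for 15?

Search path for 15: 54 -> 47 -> 25 -> 13 -> 23
Found: False
Comparisons: 5


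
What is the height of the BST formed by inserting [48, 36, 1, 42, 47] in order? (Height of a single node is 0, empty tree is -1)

Insertion order: [48, 36, 1, 42, 47]
Tree (level-order array): [48, 36, None, 1, 42, None, None, None, 47]
Compute height bottom-up (empty subtree = -1):
  height(1) = 1 + max(-1, -1) = 0
  height(47) = 1 + max(-1, -1) = 0
  height(42) = 1 + max(-1, 0) = 1
  height(36) = 1 + max(0, 1) = 2
  height(48) = 1 + max(2, -1) = 3
Height = 3


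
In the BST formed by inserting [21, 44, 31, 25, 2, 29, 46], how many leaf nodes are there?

Tree built from: [21, 44, 31, 25, 2, 29, 46]
Tree (level-order array): [21, 2, 44, None, None, 31, 46, 25, None, None, None, None, 29]
Rule: A leaf has 0 children.
Per-node child counts:
  node 21: 2 child(ren)
  node 2: 0 child(ren)
  node 44: 2 child(ren)
  node 31: 1 child(ren)
  node 25: 1 child(ren)
  node 29: 0 child(ren)
  node 46: 0 child(ren)
Matching nodes: [2, 29, 46]
Count of leaf nodes: 3


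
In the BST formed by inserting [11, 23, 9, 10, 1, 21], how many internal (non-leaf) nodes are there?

Tree built from: [11, 23, 9, 10, 1, 21]
Tree (level-order array): [11, 9, 23, 1, 10, 21]
Rule: An internal node has at least one child.
Per-node child counts:
  node 11: 2 child(ren)
  node 9: 2 child(ren)
  node 1: 0 child(ren)
  node 10: 0 child(ren)
  node 23: 1 child(ren)
  node 21: 0 child(ren)
Matching nodes: [11, 9, 23]
Count of internal (non-leaf) nodes: 3


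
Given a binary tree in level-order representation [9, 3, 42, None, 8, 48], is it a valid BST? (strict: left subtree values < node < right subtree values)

Level-order array: [9, 3, 42, None, 8, 48]
Validate using subtree bounds (lo, hi): at each node, require lo < value < hi,
then recurse left with hi=value and right with lo=value.
Preorder trace (stopping at first violation):
  at node 9 with bounds (-inf, +inf): OK
  at node 3 with bounds (-inf, 9): OK
  at node 8 with bounds (3, 9): OK
  at node 42 with bounds (9, +inf): OK
  at node 48 with bounds (9, 42): VIOLATION
Node 48 violates its bound: not (9 < 48 < 42).
Result: Not a valid BST


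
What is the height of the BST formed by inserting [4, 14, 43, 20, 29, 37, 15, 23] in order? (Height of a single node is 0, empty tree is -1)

Insertion order: [4, 14, 43, 20, 29, 37, 15, 23]
Tree (level-order array): [4, None, 14, None, 43, 20, None, 15, 29, None, None, 23, 37]
Compute height bottom-up (empty subtree = -1):
  height(15) = 1 + max(-1, -1) = 0
  height(23) = 1 + max(-1, -1) = 0
  height(37) = 1 + max(-1, -1) = 0
  height(29) = 1 + max(0, 0) = 1
  height(20) = 1 + max(0, 1) = 2
  height(43) = 1 + max(2, -1) = 3
  height(14) = 1 + max(-1, 3) = 4
  height(4) = 1 + max(-1, 4) = 5
Height = 5


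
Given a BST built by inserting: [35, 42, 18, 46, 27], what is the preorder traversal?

Tree insertion order: [35, 42, 18, 46, 27]
Tree (level-order array): [35, 18, 42, None, 27, None, 46]
Preorder traversal: [35, 18, 27, 42, 46]


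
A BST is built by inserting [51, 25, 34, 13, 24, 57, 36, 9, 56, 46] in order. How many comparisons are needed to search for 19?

Search path for 19: 51 -> 25 -> 13 -> 24
Found: False
Comparisons: 4


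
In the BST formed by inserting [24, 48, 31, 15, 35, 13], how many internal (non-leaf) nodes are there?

Tree built from: [24, 48, 31, 15, 35, 13]
Tree (level-order array): [24, 15, 48, 13, None, 31, None, None, None, None, 35]
Rule: An internal node has at least one child.
Per-node child counts:
  node 24: 2 child(ren)
  node 15: 1 child(ren)
  node 13: 0 child(ren)
  node 48: 1 child(ren)
  node 31: 1 child(ren)
  node 35: 0 child(ren)
Matching nodes: [24, 15, 48, 31]
Count of internal (non-leaf) nodes: 4


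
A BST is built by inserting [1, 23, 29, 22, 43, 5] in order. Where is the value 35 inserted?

Starting tree (level order): [1, None, 23, 22, 29, 5, None, None, 43]
Insertion path: 1 -> 23 -> 29 -> 43
Result: insert 35 as left child of 43
Final tree (level order): [1, None, 23, 22, 29, 5, None, None, 43, None, None, 35]


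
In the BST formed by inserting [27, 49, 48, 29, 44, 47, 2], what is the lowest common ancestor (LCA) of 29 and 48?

Tree insertion order: [27, 49, 48, 29, 44, 47, 2]
Tree (level-order array): [27, 2, 49, None, None, 48, None, 29, None, None, 44, None, 47]
In a BST, the LCA of p=29, q=48 is the first node v on the
root-to-leaf path with p <= v <= q (go left if both < v, right if both > v).
Walk from root:
  at 27: both 29 and 48 > 27, go right
  at 49: both 29 and 48 < 49, go left
  at 48: 29 <= 48 <= 48, this is the LCA
LCA = 48


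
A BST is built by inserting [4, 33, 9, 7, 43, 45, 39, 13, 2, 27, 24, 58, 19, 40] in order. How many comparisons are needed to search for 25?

Search path for 25: 4 -> 33 -> 9 -> 13 -> 27 -> 24
Found: False
Comparisons: 6


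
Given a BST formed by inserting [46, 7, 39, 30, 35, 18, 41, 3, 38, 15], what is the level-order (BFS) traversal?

Tree insertion order: [46, 7, 39, 30, 35, 18, 41, 3, 38, 15]
Tree (level-order array): [46, 7, None, 3, 39, None, None, 30, 41, 18, 35, None, None, 15, None, None, 38]
BFS from the root, enqueuing left then right child of each popped node:
  queue [46] -> pop 46, enqueue [7], visited so far: [46]
  queue [7] -> pop 7, enqueue [3, 39], visited so far: [46, 7]
  queue [3, 39] -> pop 3, enqueue [none], visited so far: [46, 7, 3]
  queue [39] -> pop 39, enqueue [30, 41], visited so far: [46, 7, 3, 39]
  queue [30, 41] -> pop 30, enqueue [18, 35], visited so far: [46, 7, 3, 39, 30]
  queue [41, 18, 35] -> pop 41, enqueue [none], visited so far: [46, 7, 3, 39, 30, 41]
  queue [18, 35] -> pop 18, enqueue [15], visited so far: [46, 7, 3, 39, 30, 41, 18]
  queue [35, 15] -> pop 35, enqueue [38], visited so far: [46, 7, 3, 39, 30, 41, 18, 35]
  queue [15, 38] -> pop 15, enqueue [none], visited so far: [46, 7, 3, 39, 30, 41, 18, 35, 15]
  queue [38] -> pop 38, enqueue [none], visited so far: [46, 7, 3, 39, 30, 41, 18, 35, 15, 38]
Result: [46, 7, 3, 39, 30, 41, 18, 35, 15, 38]


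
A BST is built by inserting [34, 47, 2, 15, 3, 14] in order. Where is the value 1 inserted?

Starting tree (level order): [34, 2, 47, None, 15, None, None, 3, None, None, 14]
Insertion path: 34 -> 2
Result: insert 1 as left child of 2
Final tree (level order): [34, 2, 47, 1, 15, None, None, None, None, 3, None, None, 14]


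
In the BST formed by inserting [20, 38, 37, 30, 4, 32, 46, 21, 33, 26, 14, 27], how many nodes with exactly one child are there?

Tree built from: [20, 38, 37, 30, 4, 32, 46, 21, 33, 26, 14, 27]
Tree (level-order array): [20, 4, 38, None, 14, 37, 46, None, None, 30, None, None, None, 21, 32, None, 26, None, 33, None, 27]
Rule: These are nodes with exactly 1 non-null child.
Per-node child counts:
  node 20: 2 child(ren)
  node 4: 1 child(ren)
  node 14: 0 child(ren)
  node 38: 2 child(ren)
  node 37: 1 child(ren)
  node 30: 2 child(ren)
  node 21: 1 child(ren)
  node 26: 1 child(ren)
  node 27: 0 child(ren)
  node 32: 1 child(ren)
  node 33: 0 child(ren)
  node 46: 0 child(ren)
Matching nodes: [4, 37, 21, 26, 32]
Count of nodes with exactly one child: 5


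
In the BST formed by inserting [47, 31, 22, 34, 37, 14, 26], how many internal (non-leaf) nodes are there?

Tree built from: [47, 31, 22, 34, 37, 14, 26]
Tree (level-order array): [47, 31, None, 22, 34, 14, 26, None, 37]
Rule: An internal node has at least one child.
Per-node child counts:
  node 47: 1 child(ren)
  node 31: 2 child(ren)
  node 22: 2 child(ren)
  node 14: 0 child(ren)
  node 26: 0 child(ren)
  node 34: 1 child(ren)
  node 37: 0 child(ren)
Matching nodes: [47, 31, 22, 34]
Count of internal (non-leaf) nodes: 4


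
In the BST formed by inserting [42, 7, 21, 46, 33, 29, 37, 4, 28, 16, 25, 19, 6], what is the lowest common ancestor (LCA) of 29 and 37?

Tree insertion order: [42, 7, 21, 46, 33, 29, 37, 4, 28, 16, 25, 19, 6]
Tree (level-order array): [42, 7, 46, 4, 21, None, None, None, 6, 16, 33, None, None, None, 19, 29, 37, None, None, 28, None, None, None, 25]
In a BST, the LCA of p=29, q=37 is the first node v on the
root-to-leaf path with p <= v <= q (go left if both < v, right if both > v).
Walk from root:
  at 42: both 29 and 37 < 42, go left
  at 7: both 29 and 37 > 7, go right
  at 21: both 29 and 37 > 21, go right
  at 33: 29 <= 33 <= 37, this is the LCA
LCA = 33


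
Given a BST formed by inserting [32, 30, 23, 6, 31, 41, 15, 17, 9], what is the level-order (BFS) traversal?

Tree insertion order: [32, 30, 23, 6, 31, 41, 15, 17, 9]
Tree (level-order array): [32, 30, 41, 23, 31, None, None, 6, None, None, None, None, 15, 9, 17]
BFS from the root, enqueuing left then right child of each popped node:
  queue [32] -> pop 32, enqueue [30, 41], visited so far: [32]
  queue [30, 41] -> pop 30, enqueue [23, 31], visited so far: [32, 30]
  queue [41, 23, 31] -> pop 41, enqueue [none], visited so far: [32, 30, 41]
  queue [23, 31] -> pop 23, enqueue [6], visited so far: [32, 30, 41, 23]
  queue [31, 6] -> pop 31, enqueue [none], visited so far: [32, 30, 41, 23, 31]
  queue [6] -> pop 6, enqueue [15], visited so far: [32, 30, 41, 23, 31, 6]
  queue [15] -> pop 15, enqueue [9, 17], visited so far: [32, 30, 41, 23, 31, 6, 15]
  queue [9, 17] -> pop 9, enqueue [none], visited so far: [32, 30, 41, 23, 31, 6, 15, 9]
  queue [17] -> pop 17, enqueue [none], visited so far: [32, 30, 41, 23, 31, 6, 15, 9, 17]
Result: [32, 30, 41, 23, 31, 6, 15, 9, 17]


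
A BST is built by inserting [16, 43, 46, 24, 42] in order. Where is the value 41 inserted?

Starting tree (level order): [16, None, 43, 24, 46, None, 42]
Insertion path: 16 -> 43 -> 24 -> 42
Result: insert 41 as left child of 42
Final tree (level order): [16, None, 43, 24, 46, None, 42, None, None, 41]


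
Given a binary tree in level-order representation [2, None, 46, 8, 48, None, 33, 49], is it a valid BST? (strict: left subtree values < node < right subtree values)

Level-order array: [2, None, 46, 8, 48, None, 33, 49]
Validate using subtree bounds (lo, hi): at each node, require lo < value < hi,
then recurse left with hi=value and right with lo=value.
Preorder trace (stopping at first violation):
  at node 2 with bounds (-inf, +inf): OK
  at node 46 with bounds (2, +inf): OK
  at node 8 with bounds (2, 46): OK
  at node 33 with bounds (8, 46): OK
  at node 48 with bounds (46, +inf): OK
  at node 49 with bounds (46, 48): VIOLATION
Node 49 violates its bound: not (46 < 49 < 48).
Result: Not a valid BST


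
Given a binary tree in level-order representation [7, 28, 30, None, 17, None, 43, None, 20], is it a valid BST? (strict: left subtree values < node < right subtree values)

Level-order array: [7, 28, 30, None, 17, None, 43, None, 20]
Validate using subtree bounds (lo, hi): at each node, require lo < value < hi,
then recurse left with hi=value and right with lo=value.
Preorder trace (stopping at first violation):
  at node 7 with bounds (-inf, +inf): OK
  at node 28 with bounds (-inf, 7): VIOLATION
Node 28 violates its bound: not (-inf < 28 < 7).
Result: Not a valid BST


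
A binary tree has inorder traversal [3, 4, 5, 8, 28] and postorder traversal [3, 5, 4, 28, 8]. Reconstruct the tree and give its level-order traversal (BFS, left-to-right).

Inorder:   [3, 4, 5, 8, 28]
Postorder: [3, 5, 4, 28, 8]
Algorithm: postorder visits root last, so walk postorder right-to-left;
each value is the root of the current inorder slice — split it at that
value, recurse on the right subtree first, then the left.
Recursive splits:
  root=8; inorder splits into left=[3, 4, 5], right=[28]
  root=28; inorder splits into left=[], right=[]
  root=4; inorder splits into left=[3], right=[5]
  root=5; inorder splits into left=[], right=[]
  root=3; inorder splits into left=[], right=[]
Reconstructed level-order: [8, 4, 28, 3, 5]


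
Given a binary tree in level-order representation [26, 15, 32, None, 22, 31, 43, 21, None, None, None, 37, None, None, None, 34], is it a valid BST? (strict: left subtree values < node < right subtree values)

Level-order array: [26, 15, 32, None, 22, 31, 43, 21, None, None, None, 37, None, None, None, 34]
Validate using subtree bounds (lo, hi): at each node, require lo < value < hi,
then recurse left with hi=value and right with lo=value.
Preorder trace (stopping at first violation):
  at node 26 with bounds (-inf, +inf): OK
  at node 15 with bounds (-inf, 26): OK
  at node 22 with bounds (15, 26): OK
  at node 21 with bounds (15, 22): OK
  at node 32 with bounds (26, +inf): OK
  at node 31 with bounds (26, 32): OK
  at node 43 with bounds (32, +inf): OK
  at node 37 with bounds (32, 43): OK
  at node 34 with bounds (32, 37): OK
No violation found at any node.
Result: Valid BST


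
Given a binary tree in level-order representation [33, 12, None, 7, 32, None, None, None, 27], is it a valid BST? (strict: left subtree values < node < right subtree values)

Level-order array: [33, 12, None, 7, 32, None, None, None, 27]
Validate using subtree bounds (lo, hi): at each node, require lo < value < hi,
then recurse left with hi=value and right with lo=value.
Preorder trace (stopping at first violation):
  at node 33 with bounds (-inf, +inf): OK
  at node 12 with bounds (-inf, 33): OK
  at node 7 with bounds (-inf, 12): OK
  at node 32 with bounds (12, 33): OK
  at node 27 with bounds (32, 33): VIOLATION
Node 27 violates its bound: not (32 < 27 < 33).
Result: Not a valid BST


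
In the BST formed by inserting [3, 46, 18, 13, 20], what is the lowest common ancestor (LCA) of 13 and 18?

Tree insertion order: [3, 46, 18, 13, 20]
Tree (level-order array): [3, None, 46, 18, None, 13, 20]
In a BST, the LCA of p=13, q=18 is the first node v on the
root-to-leaf path with p <= v <= q (go left if both < v, right if both > v).
Walk from root:
  at 3: both 13 and 18 > 3, go right
  at 46: both 13 and 18 < 46, go left
  at 18: 13 <= 18 <= 18, this is the LCA
LCA = 18


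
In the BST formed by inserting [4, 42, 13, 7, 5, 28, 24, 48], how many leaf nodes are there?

Tree built from: [4, 42, 13, 7, 5, 28, 24, 48]
Tree (level-order array): [4, None, 42, 13, 48, 7, 28, None, None, 5, None, 24]
Rule: A leaf has 0 children.
Per-node child counts:
  node 4: 1 child(ren)
  node 42: 2 child(ren)
  node 13: 2 child(ren)
  node 7: 1 child(ren)
  node 5: 0 child(ren)
  node 28: 1 child(ren)
  node 24: 0 child(ren)
  node 48: 0 child(ren)
Matching nodes: [5, 24, 48]
Count of leaf nodes: 3
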